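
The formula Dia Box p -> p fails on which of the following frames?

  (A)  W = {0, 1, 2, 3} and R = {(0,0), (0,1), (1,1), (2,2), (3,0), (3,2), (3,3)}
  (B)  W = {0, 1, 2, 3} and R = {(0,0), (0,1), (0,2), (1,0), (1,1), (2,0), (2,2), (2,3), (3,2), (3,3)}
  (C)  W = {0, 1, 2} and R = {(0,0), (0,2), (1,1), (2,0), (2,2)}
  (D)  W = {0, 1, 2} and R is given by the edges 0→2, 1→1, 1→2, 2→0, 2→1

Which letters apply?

The schema Dia Box p -> p is the dual of axiom B; it is valid on a frame iff R is symmetric.
(A) R is not symmetric (0 R 1 but not 1 R 0), so the schema fails here.
(B) R is symmetric (every R-edge is matched by its reverse), so the schema is valid here.
(C) R is symmetric (every R-edge is matched by its reverse), so the schema is valid here.
(D) R is symmetric (every R-edge is matched by its reverse), so the schema is valid here.

A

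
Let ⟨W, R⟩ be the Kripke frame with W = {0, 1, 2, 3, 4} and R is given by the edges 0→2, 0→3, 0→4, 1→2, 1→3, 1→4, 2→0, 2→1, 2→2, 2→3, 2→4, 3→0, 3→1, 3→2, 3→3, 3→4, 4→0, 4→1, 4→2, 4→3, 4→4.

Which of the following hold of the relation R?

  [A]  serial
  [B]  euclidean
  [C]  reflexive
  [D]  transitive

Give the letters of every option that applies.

(A) serial: every world has an R-successor.
(B) not euclidean: 2 R 0 and 2 R 1 but not 0 R 1.
(C) not reflexive: not 0 R 0.
(D) not transitive: 0 R 2 and 2 R 0 but not 0 R 0.

A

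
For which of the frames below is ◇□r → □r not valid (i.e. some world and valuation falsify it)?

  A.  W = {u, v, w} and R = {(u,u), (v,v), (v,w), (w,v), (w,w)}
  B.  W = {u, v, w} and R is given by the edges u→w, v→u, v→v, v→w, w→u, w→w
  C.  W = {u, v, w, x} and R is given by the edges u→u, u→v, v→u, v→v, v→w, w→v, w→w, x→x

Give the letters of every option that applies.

The schema ◇□r → □r is the dual of axiom 5; it is valid on a frame iff R is euclidean.
(A) R is euclidean (any two R-successors of the same world are R-related), so the schema is valid here.
(B) R is not euclidean (v R u and v R v but not u R v), so the schema fails here.
(C) R is not euclidean (v R u and v R w but not u R w), so the schema fails here.

B, C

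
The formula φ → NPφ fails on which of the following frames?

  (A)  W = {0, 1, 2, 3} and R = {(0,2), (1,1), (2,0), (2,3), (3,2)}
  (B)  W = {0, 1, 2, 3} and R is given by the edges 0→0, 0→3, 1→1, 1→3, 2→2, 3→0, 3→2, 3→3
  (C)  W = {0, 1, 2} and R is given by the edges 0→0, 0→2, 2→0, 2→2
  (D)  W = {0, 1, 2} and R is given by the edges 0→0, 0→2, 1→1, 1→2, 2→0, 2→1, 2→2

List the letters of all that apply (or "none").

The schema φ → NPφ is axiom B; it is valid on a frame iff R is symmetric.
(A) R is symmetric (every R-edge is matched by its reverse), so the schema is valid here.
(B) R is not symmetric (1 R 3 but not 3 R 1), so the schema fails here.
(C) R is symmetric (every R-edge is matched by its reverse), so the schema is valid here.
(D) R is symmetric (every R-edge is matched by its reverse), so the schema is valid here.

B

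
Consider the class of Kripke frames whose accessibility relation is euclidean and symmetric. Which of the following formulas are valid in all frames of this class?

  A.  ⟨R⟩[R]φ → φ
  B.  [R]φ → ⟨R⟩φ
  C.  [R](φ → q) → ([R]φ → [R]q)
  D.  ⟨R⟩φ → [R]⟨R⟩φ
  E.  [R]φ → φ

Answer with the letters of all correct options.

A symmetric euclidean relation is transitive (uRv and vRw give vRu by symmetry, then uRw by the euclidean condition, applied at v).
(A) ⟨R⟩[R]φ → φ is the dual of axiom B; it is valid on a frame exactly when R is symmetric. Every such R is symmetric, so valid.
(B) [R]φ → ⟨R⟩φ (axiom D) characterises the serial frames. Such an R need not be serial — not valid.
(C) this is just K, valid on every normal frame.
(D) ⟨R⟩φ → [R]⟨R⟩φ is axiom 5, which corresponds to the euclidean property. Every such R is euclidean — valid.
(E) axiom T: valid iff R is reflexive. Such an R need not be reflexive — not valid.

A, C, D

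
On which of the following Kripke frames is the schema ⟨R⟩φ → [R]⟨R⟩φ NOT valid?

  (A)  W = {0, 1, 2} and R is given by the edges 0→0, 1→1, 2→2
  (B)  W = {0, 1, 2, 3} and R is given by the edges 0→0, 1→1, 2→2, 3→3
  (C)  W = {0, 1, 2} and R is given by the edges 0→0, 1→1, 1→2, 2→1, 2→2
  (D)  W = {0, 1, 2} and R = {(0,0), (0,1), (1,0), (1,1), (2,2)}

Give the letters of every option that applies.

none

The schema ⟨R⟩φ → [R]⟨R⟩φ is axiom 5; it is valid on a frame iff R is euclidean.
(A) R is euclidean (any two R-successors of the same world are R-related), so the schema is valid here.
(B) R is euclidean (any two R-successors of the same world are R-related), so the schema is valid here.
(C) R is euclidean (any two R-successors of the same world are R-related), so the schema is valid here.
(D) R is euclidean (any two R-successors of the same world are R-related), so the schema is valid here.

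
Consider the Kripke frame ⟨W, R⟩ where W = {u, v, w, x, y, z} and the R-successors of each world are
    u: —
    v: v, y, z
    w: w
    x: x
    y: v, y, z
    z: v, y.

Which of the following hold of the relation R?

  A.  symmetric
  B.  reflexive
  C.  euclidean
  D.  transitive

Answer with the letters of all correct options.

(A) symmetric: every R-edge is matched by its reverse.
(B) not reflexive: not u R u.
(C) not euclidean: v R z and v R z but not z R z.
(D) not transitive: z R v and v R z but not z R z.

A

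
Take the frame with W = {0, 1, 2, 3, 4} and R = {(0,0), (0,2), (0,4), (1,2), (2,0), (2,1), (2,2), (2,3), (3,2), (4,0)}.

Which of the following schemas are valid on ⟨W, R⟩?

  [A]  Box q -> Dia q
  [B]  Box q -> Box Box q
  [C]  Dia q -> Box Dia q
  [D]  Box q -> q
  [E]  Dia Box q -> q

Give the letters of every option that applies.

A, E

R is not reflexive: not 1 R 1.
R is symmetric: every R-edge is matched by its reverse.
R is not transitive: 0 R 2 and 2 R 1 but not 0 R 1.
R is not euclidean: 0 R 2 and 0 R 4 but not 2 R 4.
R is serial: every world has an R-successor.
(A) Box q -> Dia q (axiom D) characterises the serial frames. R is serial — valid.
(B) Box q -> Box Box q (axiom 4) characterises the transitive frames. R is not transitive — not valid.
(C) Dia q -> Box Dia q is axiom 5; it is valid on a frame exactly when R is euclidean. R is not euclidean, so not valid.
(D) axiom T: valid iff R is reflexive. R is not reflexive — not valid.
(E) the dual of axiom B: valid iff R is symmetric. R is symmetric — valid.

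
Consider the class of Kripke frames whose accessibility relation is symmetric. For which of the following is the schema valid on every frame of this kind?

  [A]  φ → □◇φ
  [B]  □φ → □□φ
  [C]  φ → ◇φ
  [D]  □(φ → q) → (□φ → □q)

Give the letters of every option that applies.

A, D

(A) φ → □◇φ (axiom B) characterises the symmetric frames. Every such R is symmetric — valid.
(B) □φ → □□φ is axiom 4; it is valid on a frame exactly when R is transitive. Such an R need not be transitive, so not valid.
(C) φ → ◇φ is the dual of axiom T, which corresponds to reflexivity. Such an R need not be reflexive — not valid.
(D) this is just K, valid on every normal frame.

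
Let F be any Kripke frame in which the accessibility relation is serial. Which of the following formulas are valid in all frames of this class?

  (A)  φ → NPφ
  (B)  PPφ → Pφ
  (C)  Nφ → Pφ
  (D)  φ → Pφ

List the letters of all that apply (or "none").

(A) φ → NPφ (axiom B) characterises the symmetric frames. Such an R need not be symmetric — not valid.
(B) PPφ → Pφ (the dual of axiom 4) characterises the transitive frames. Such an R need not be transitive — not valid.
(C) axiom D: valid iff R is serial. Every such R is serial — valid.
(D) φ → Pφ is the dual of axiom T; it is valid on a frame exactly when R is reflexive. Such an R need not be reflexive, so not valid.

C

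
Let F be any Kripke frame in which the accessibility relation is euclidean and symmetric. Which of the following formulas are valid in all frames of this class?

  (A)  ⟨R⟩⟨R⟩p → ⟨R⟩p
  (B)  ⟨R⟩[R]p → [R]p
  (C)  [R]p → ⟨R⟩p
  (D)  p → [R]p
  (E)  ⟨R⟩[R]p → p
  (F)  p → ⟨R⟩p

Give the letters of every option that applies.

A symmetric euclidean relation is transitive (uRv and vRw give vRu by symmetry, then uRw by the euclidean condition, applied at v).
(A) the dual of axiom 4: valid iff R is transitive. Every such R is transitive — valid.
(B) the dual of axiom 5: valid iff R is euclidean. Every such R is euclidean — valid.
(C) [R]p → ⟨R⟩p is axiom D, which corresponds to seriality. Such an R need not be serial — not valid.
(D) p → [R]p (equivalent to ◇p→p) corresponds to R being a subset of the identity. Such an R need not be a subset of the identity, so not valid.
(E) the dual of axiom B: valid iff R is symmetric. Every such R is symmetric — valid.
(F) the dual of axiom T: valid iff R is reflexive. Such an R need not be reflexive — not valid.

A, B, E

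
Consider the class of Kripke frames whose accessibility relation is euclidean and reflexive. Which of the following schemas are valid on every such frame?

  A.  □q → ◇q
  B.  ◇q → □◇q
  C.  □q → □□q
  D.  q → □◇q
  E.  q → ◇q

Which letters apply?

A, B, C, D, E

A reflexive euclidean relation is also symmetric (from wRw and wRv the euclidean condition gives vRw) and hence transitive; it is an equivalence relation.
(A) axiom D: valid iff R is serial. Every such R is serial — valid.
(B) ◇q → □◇q is axiom 5; it is valid on a frame exactly when R is euclidean. Every such R is euclidean, so valid.
(C) □q → □□q is axiom 4, which corresponds to transitivity. Every such R is transitive — valid.
(D) q → □◇q (axiom B) characterises the symmetric frames. Every such R is symmetric — valid.
(E) q → ◇q is the dual of axiom T, which corresponds to reflexivity. Every such R is reflexive — valid.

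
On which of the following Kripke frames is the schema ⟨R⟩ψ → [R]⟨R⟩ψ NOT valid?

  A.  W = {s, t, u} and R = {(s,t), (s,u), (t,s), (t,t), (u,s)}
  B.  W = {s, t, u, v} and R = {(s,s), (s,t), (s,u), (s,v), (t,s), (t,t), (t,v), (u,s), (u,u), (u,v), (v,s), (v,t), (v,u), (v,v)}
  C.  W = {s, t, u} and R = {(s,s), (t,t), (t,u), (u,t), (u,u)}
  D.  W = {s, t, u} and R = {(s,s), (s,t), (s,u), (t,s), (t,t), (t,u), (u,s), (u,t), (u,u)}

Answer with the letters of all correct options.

The schema ⟨R⟩ψ → [R]⟨R⟩ψ is axiom 5; it is valid on a frame iff R is euclidean.
(A) R is not euclidean (s R t and s R u but not t R u), so the schema fails here.
(B) R is not euclidean (s R t and s R u but not t R u), so the schema fails here.
(C) R is euclidean (any two R-successors of the same world are R-related), so the schema is valid here.
(D) R is euclidean (any two R-successors of the same world are R-related), so the schema is valid here.

A, B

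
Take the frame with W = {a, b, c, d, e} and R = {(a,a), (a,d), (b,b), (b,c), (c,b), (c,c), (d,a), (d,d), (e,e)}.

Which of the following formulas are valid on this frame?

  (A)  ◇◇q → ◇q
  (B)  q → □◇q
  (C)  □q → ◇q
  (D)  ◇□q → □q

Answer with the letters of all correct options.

R is symmetric: every R-edge is matched by its reverse.
R is transitive: R is closed under composition.
R is euclidean: any two R-successors of the same world are R-related.
R is serial: every world has an R-successor.
(A) ◇◇q → ◇q is the dual of axiom 4, which corresponds to transitivity. R is transitive — valid.
(B) q → □◇q is axiom B; it is valid on a frame exactly when R is symmetric. R is symmetric, so valid.
(C) □q → ◇q is axiom D, which corresponds to seriality. R is serial — valid.
(D) ◇□q → □q is the dual of axiom 5, which corresponds to the euclidean property. R is euclidean — valid.

A, B, C, D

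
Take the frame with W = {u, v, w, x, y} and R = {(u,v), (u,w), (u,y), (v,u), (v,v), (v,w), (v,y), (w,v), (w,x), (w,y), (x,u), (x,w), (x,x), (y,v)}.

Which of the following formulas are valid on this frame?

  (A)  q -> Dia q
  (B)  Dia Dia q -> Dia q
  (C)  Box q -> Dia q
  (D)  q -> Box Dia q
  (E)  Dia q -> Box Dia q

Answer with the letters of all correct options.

C

R is not reflexive: not u R u.
R is not symmetric: u R w but not w R u.
R is not transitive: u R v and v R u but not u R u.
R is not euclidean: u R y and u R w but not y R w.
R is serial: every world has an R-successor.
(A) the dual of axiom T: valid iff R is reflexive. R is not reflexive — not valid.
(B) the dual of axiom 4: valid iff R is transitive. R is not transitive — not valid.
(C) Box q -> Dia q (axiom D) characterises the serial frames. R is serial — valid.
(D) q -> Box Dia q is axiom B, which corresponds to symmetry. R is not symmetric — not valid.
(E) Dia q -> Box Dia q is axiom 5; it is valid on a frame exactly when R is euclidean. R is not euclidean, so not valid.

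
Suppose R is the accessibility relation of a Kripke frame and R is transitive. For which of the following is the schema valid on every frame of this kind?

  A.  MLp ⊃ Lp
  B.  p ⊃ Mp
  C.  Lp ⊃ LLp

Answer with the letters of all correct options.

(A) MLp ⊃ Lp is the dual of axiom 5; it is valid on a frame exactly when R is euclidean. Such an R need not be euclidean, so not valid.
(B) the dual of axiom T: valid iff R is reflexive. Such an R need not be reflexive — not valid.
(C) axiom 4: valid iff R is transitive. Every such R is transitive — valid.

C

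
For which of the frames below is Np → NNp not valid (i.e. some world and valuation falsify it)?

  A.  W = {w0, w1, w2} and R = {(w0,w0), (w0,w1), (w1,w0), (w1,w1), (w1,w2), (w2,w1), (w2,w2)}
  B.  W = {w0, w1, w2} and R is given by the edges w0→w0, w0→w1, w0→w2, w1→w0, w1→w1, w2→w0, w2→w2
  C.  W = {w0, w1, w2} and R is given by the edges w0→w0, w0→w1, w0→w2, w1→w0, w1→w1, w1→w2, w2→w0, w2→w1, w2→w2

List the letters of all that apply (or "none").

The schema Np → NNp is axiom 4; it is valid on a frame iff R is transitive.
(A) R is not transitive (w0 R w1 and w1 R w2 but not w0 R w2), so the schema fails here.
(B) R is not transitive (w1 R w0 and w0 R w2 but not w1 R w2), so the schema fails here.
(C) R is transitive (R is closed under composition), so the schema is valid here.

A, B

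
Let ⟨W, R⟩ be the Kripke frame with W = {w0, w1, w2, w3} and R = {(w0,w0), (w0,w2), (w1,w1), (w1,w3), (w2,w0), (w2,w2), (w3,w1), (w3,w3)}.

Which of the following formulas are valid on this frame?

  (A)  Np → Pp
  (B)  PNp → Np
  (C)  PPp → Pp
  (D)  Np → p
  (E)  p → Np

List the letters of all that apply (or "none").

A, B, C, D

R is reflexive: each world relates to itself.
R is transitive: R is closed under composition.
R is euclidean: any two R-successors of the same world are R-related.
R is serial: every world has an R-successor.
R is not a subset of the identity: w0 R w2 with w0 ≠ w2.
(A) axiom D: valid iff R is serial. R is serial — valid.
(B) PNp → Np is the dual of axiom 5; it is valid on a frame exactly when R is euclidean. R is euclidean, so valid.
(C) PPp → Pp (the dual of axiom 4) characterises the transitive frames. R is transitive — valid.
(D) Np → p is axiom T; it is valid on a frame exactly when R is reflexive. R is reflexive, so valid.
(E) p → Np is valid only on frames where every R-edge is a self-loop. Here R ⊄ identity — not valid.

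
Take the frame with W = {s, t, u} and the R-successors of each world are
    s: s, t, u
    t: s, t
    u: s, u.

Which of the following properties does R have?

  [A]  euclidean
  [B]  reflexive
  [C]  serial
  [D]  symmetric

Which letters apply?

(A) not euclidean: s R t and s R u but not t R u.
(B) reflexive: each world relates to itself.
(C) serial: every world has an R-successor.
(D) symmetric: every R-edge is matched by its reverse.

B, C, D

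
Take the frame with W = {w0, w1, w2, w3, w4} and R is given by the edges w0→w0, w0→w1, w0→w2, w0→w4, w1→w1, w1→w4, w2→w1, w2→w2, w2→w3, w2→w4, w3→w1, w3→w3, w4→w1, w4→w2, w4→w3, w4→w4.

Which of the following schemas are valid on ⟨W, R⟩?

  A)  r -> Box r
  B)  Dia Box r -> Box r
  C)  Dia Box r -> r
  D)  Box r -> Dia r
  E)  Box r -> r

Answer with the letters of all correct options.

R is reflexive: each world relates to itself.
R is not symmetric: w0 R w1 but not w1 R w0.
R is not euclidean: w0 R w1 and w0 R w0 but not w1 R w0.
R is serial: every world has an R-successor.
R is not a subset of the identity: w0 R w1 with w0 ≠ w1.
(A) r -> Box r is equivalent to ◇p→p; it holds exactly when R ⊆ identity. Here R ⊄ identity — not valid.
(B) Dia Box r -> Box r is the dual of axiom 5; it is valid on a frame exactly when R is euclidean. R is not euclidean, so not valid.
(C) the dual of axiom B: valid iff R is symmetric. R is not symmetric — not valid.
(D) Box r -> Dia r is axiom D, which corresponds to seriality. R is serial — valid.
(E) Box r -> r (axiom T) characterises the reflexive frames. R is reflexive — valid.

D, E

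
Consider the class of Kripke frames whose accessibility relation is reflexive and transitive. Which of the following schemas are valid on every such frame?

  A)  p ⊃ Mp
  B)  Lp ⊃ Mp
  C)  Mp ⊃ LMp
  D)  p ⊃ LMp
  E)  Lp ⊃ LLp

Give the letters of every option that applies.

A, B, E

Reflexive relations are serial.
(A) p ⊃ Mp (the dual of axiom T) characterises the reflexive frames. Every such R is reflexive — valid.
(B) Lp ⊃ Mp is axiom D, which corresponds to seriality. Every such R is serial — valid.
(C) Mp ⊃ LMp is axiom 5, which corresponds to the euclidean property. Such an R need not be euclidean — not valid.
(D) p ⊃ LMp is axiom B, which corresponds to symmetry. Such an R need not be symmetric — not valid.
(E) Lp ⊃ LLp is axiom 4; it is valid on a frame exactly when R is transitive. Every such R is transitive, so valid.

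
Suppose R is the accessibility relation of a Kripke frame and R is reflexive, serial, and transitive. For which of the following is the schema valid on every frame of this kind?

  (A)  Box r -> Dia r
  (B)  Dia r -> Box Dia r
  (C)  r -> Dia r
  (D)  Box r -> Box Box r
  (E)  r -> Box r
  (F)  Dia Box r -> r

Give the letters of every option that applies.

(A) Box r -> Dia r is axiom D; it is valid on a frame exactly when R is serial. Every such R is serial, so valid.
(B) Dia r -> Box Dia r is axiom 5, which corresponds to the euclidean property. Such an R need not be euclidean — not valid.
(C) the dual of axiom T: valid iff R is reflexive. Every such R is reflexive — valid.
(D) Box r -> Box Box r (axiom 4) characterises the transitive frames. Every such R is transitive — valid.
(E) r -> Box r is valid only on frames where every R-edge is a self-loop. Such an R need not be a subset of the identity — not valid.
(F) Dia Box r -> r is the dual of axiom B; it is valid on a frame exactly when R is symmetric. Such an R need not be symmetric, so not valid.

A, C, D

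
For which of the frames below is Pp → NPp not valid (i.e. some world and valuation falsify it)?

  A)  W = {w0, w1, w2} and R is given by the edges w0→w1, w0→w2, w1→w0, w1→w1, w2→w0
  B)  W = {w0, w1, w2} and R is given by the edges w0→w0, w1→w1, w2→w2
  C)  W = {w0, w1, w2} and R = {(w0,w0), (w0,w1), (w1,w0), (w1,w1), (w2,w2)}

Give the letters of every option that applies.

A

The schema Pp → NPp is axiom 5; it is valid on a frame iff R is euclidean.
(A) R is not euclidean (w0 R w1 and w0 R w2 but not w1 R w2), so the schema fails here.
(B) R is euclidean (any two R-successors of the same world are R-related), so the schema is valid here.
(C) R is euclidean (any two R-successors of the same world are R-related), so the schema is valid here.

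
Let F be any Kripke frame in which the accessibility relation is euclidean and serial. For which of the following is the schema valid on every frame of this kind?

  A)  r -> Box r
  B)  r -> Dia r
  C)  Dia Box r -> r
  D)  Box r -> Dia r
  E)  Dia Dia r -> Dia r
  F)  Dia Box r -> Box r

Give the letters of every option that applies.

D, F

(A) r -> Box r is equivalent to ◇p→p; it holds exactly when R ⊆ identity. Such an R need not be a subset of the identity — not valid.
(B) r -> Dia r is the dual of axiom T, which corresponds to reflexivity. Such an R need not be reflexive — not valid.
(C) Dia Box r -> r is the dual of axiom B, which corresponds to symmetry. Such an R need not be symmetric — not valid.
(D) Box r -> Dia r is axiom D; it is valid on a frame exactly when R is serial. Every such R is serial, so valid.
(E) Dia Dia r -> Dia r (the dual of axiom 4) characterises the transitive frames. Such an R need not be transitive — not valid.
(F) Dia Box r -> Box r is the dual of axiom 5, which corresponds to the euclidean property. Every such R is euclidean — valid.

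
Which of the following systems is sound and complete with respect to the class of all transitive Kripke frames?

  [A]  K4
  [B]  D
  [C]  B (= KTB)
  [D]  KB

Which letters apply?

A

(A) K4 is determined by exactly this class.
(B) D is determined by the class of serial frames.
(C) B (= KTB) is determined by the class of reflexive and symmetric frames.
(D) KB is determined by the class of symmetric frames.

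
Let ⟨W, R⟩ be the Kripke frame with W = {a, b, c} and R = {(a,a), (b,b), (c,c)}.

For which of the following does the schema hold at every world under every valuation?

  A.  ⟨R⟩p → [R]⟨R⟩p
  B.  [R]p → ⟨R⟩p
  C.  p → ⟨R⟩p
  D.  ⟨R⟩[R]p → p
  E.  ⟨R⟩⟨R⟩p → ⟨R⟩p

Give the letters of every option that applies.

R is reflexive: each world relates to itself.
R is symmetric: every R-edge is matched by its reverse.
R is transitive: R is closed under composition.
R is euclidean: any two R-successors of the same world are R-related.
R is serial: every world has an R-successor.
(A) ⟨R⟩p → [R]⟨R⟩p is axiom 5; it is valid on a frame exactly when R is euclidean. R is euclidean, so valid.
(B) [R]p → ⟨R⟩p (axiom D) characterises the serial frames. R is serial — valid.
(C) p → ⟨R⟩p (the dual of axiom T) characterises the reflexive frames. R is reflexive — valid.
(D) ⟨R⟩[R]p → p is the dual of axiom B, which corresponds to symmetry. R is symmetric — valid.
(E) ⟨R⟩⟨R⟩p → ⟨R⟩p (the dual of axiom 4) characterises the transitive frames. R is transitive — valid.

A, B, C, D, E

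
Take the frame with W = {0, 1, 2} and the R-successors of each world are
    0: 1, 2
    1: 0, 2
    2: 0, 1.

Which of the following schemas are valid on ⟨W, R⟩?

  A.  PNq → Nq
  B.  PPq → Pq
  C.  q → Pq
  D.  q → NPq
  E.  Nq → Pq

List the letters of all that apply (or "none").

R is not reflexive: not 0 R 0.
R is symmetric: every R-edge is matched by its reverse.
R is not transitive: 0 R 1 and 1 R 0 but not 0 R 0.
R is not euclidean: 0 R 1 and 0 R 1 but not 1 R 1.
R is serial: every world has an R-successor.
(A) PNq → Nq is the dual of axiom 5, which corresponds to the euclidean property. R is not euclidean — not valid.
(B) PPq → Pq is the dual of axiom 4; it is valid on a frame exactly when R is transitive. R is not transitive, so not valid.
(C) q → Pq (the dual of axiom T) characterises the reflexive frames. R is not reflexive — not valid.
(D) q → NPq is axiom B; it is valid on a frame exactly when R is symmetric. R is symmetric, so valid.
(E) Nq → Pq (axiom D) characterises the serial frames. R is serial — valid.

D, E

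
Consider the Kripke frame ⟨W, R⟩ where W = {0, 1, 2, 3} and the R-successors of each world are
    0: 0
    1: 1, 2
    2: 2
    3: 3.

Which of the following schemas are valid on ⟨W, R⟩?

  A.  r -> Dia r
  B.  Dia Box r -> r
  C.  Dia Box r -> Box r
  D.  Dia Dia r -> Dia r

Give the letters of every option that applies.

A, D

R is reflexive: each world relates to itself.
R is not symmetric: 1 R 2 but not 2 R 1.
R is transitive: R is closed under composition.
R is not euclidean: 1 R 2 and 1 R 1 but not 2 R 1.
(A) the dual of axiom T: valid iff R is reflexive. R is reflexive — valid.
(B) the dual of axiom B: valid iff R is symmetric. R is not symmetric — not valid.
(C) Dia Box r -> Box r (the dual of axiom 5) characterises the euclidean frames. R is not euclidean — not valid.
(D) Dia Dia r -> Dia r is the dual of axiom 4; it is valid on a frame exactly when R is transitive. R is transitive, so valid.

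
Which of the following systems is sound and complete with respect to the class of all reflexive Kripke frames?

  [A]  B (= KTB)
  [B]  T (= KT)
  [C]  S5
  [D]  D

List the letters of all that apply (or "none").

B

(A) B (= KTB) is determined by the class of reflexive and symmetric frames.
(B) T (= KT) is determined by exactly this class.
(C) S5 is determined by the class of reflexive, symmetric, and transitive frames.
(D) D is determined by the class of serial frames.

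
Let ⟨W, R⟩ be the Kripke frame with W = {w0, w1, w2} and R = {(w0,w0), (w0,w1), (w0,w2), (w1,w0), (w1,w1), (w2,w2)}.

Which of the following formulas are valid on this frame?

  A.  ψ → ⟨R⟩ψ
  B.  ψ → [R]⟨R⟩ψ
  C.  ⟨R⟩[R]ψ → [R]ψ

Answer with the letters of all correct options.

R is reflexive: each world relates to itself.
R is not symmetric: w0 R w2 but not w2 R w0.
R is not euclidean: w0 R w1 and w0 R w2 but not w1 R w2.
(A) ψ → ⟨R⟩ψ is the dual of axiom T; it is valid on a frame exactly when R is reflexive. R is reflexive, so valid.
(B) ψ → [R]⟨R⟩ψ (axiom B) characterises the symmetric frames. R is not symmetric — not valid.
(C) ⟨R⟩[R]ψ → [R]ψ (the dual of axiom 5) characterises the euclidean frames. R is not euclidean — not valid.

A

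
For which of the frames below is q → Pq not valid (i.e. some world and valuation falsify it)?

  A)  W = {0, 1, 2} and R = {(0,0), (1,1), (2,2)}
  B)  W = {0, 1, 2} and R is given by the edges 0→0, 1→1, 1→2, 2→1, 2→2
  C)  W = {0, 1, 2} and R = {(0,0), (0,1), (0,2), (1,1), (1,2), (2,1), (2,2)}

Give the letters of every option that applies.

The schema q → Pq is the dual of axiom T; it is valid on a frame iff R is reflexive.
(A) R is reflexive (each world relates to itself), so the schema is valid here.
(B) R is reflexive (each world relates to itself), so the schema is valid here.
(C) R is reflexive (each world relates to itself), so the schema is valid here.

none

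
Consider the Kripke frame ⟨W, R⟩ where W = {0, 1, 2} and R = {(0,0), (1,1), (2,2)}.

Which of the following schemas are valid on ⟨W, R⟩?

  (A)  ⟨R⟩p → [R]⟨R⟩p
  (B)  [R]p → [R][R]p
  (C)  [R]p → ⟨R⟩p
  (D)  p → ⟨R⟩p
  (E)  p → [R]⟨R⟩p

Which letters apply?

R is reflexive: each world relates to itself.
R is symmetric: every R-edge is matched by its reverse.
R is transitive: R is closed under composition.
R is euclidean: any two R-successors of the same world are R-related.
R is serial: every world has an R-successor.
(A) ⟨R⟩p → [R]⟨R⟩p is axiom 5; it is valid on a frame exactly when R is euclidean. R is euclidean, so valid.
(B) axiom 4: valid iff R is transitive. R is transitive — valid.
(C) [R]p → ⟨R⟩p is axiom D, which corresponds to seriality. R is serial — valid.
(D) the dual of axiom T: valid iff R is reflexive. R is reflexive — valid.
(E) p → [R]⟨R⟩p is axiom B, which corresponds to symmetry. R is symmetric — valid.

A, B, C, D, E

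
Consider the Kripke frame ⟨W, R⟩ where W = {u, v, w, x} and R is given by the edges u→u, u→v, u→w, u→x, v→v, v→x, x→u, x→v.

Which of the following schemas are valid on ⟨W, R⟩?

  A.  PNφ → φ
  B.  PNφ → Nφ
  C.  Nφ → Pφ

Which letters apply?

none

R is not symmetric: u R v but not v R u.
R is not euclidean: u R v and u R u but not v R u.
R is not serial: w has no R-successor.
(A) PNφ → φ is the dual of axiom B; it is valid on a frame exactly when R is symmetric. R is not symmetric, so not valid.
(B) PNφ → Nφ (the dual of axiom 5) characterises the euclidean frames. R is not euclidean — not valid.
(C) axiom D: valid iff R is serial. R is not serial — not valid.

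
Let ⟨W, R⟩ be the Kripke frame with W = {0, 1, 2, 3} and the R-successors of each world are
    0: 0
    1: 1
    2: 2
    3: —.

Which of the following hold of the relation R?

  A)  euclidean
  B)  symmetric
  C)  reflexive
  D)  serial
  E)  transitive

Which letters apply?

(A) euclidean: any two R-successors of the same world are R-related.
(B) symmetric: every R-edge is matched by its reverse.
(C) not reflexive: not 3 R 3.
(D) not serial: 3 has no R-successor.
(E) transitive: R is closed under composition.

A, B, E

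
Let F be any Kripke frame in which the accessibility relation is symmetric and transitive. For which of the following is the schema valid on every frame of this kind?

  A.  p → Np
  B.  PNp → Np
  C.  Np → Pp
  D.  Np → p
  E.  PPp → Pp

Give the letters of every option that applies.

A symmetric transitive relation is euclidean (uRv and uRw give vRu by symmetry, then vRw by transitivity).
(A) p → Np (equivalent to ◇p→p) corresponds to R being a subset of the identity. Such an R need not be a subset of the identity, so not valid.
(B) PNp → Np is the dual of axiom 5, which corresponds to the euclidean property. Every such R is euclidean — valid.
(C) Np → Pp is axiom D; it is valid on a frame exactly when R is serial. Such an R need not be serial, so not valid.
(D) Np → p is axiom T, which corresponds to reflexivity. Such an R need not be reflexive — not valid.
(E) PPp → Pp is the dual of axiom 4, which corresponds to transitivity. Every such R is transitive — valid.

B, E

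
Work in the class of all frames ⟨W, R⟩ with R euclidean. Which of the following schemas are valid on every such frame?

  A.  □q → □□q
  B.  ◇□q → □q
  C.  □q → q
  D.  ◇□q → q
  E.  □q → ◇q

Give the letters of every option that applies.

B

(A) axiom 4: valid iff R is transitive. Such an R need not be transitive — not valid.
(B) ◇□q → □q is the dual of axiom 5, which corresponds to the euclidean property. Every such R is euclidean — valid.
(C) □q → q (axiom T) characterises the reflexive frames. Such an R need not be reflexive — not valid.
(D) ◇□q → q (the dual of axiom B) characterises the symmetric frames. Such an R need not be symmetric — not valid.
(E) □q → ◇q is axiom D; it is valid on a frame exactly when R is serial. Such an R need not be serial, so not valid.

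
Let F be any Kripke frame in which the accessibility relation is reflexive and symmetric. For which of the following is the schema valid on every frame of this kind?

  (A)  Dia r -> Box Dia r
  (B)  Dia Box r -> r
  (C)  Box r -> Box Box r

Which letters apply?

B

Reflexive relations are serial.
(A) Dia r -> Box Dia r is axiom 5; it is valid on a frame exactly when R is euclidean. Such an R need not be euclidean, so not valid.
(B) Dia Box r -> r (the dual of axiom B) characterises the symmetric frames. Every such R is symmetric — valid.
(C) Box r -> Box Box r is axiom 4, which corresponds to transitivity. Such an R need not be transitive — not valid.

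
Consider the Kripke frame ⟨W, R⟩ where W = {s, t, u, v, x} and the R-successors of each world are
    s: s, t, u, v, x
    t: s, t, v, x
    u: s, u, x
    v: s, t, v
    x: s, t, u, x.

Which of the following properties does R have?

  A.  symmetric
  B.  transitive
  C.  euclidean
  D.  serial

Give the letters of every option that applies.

A, D

(A) symmetric: every R-edge is matched by its reverse.
(B) not transitive: t R s and s R u but not t R u.
(C) not euclidean: s R t and s R u but not t R u.
(D) serial: every world has an R-successor.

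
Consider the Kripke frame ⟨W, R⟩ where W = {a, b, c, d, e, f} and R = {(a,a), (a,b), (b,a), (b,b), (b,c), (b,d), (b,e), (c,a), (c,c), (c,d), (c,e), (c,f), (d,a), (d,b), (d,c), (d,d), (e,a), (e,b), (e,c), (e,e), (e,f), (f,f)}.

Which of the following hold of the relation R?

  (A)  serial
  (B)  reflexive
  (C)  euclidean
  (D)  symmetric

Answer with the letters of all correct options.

(A) serial: every world has an R-successor.
(B) reflexive: each world relates to itself.
(C) not euclidean: b R a and b R c but not a R c.
(D) not symmetric: b R c but not c R b.

A, B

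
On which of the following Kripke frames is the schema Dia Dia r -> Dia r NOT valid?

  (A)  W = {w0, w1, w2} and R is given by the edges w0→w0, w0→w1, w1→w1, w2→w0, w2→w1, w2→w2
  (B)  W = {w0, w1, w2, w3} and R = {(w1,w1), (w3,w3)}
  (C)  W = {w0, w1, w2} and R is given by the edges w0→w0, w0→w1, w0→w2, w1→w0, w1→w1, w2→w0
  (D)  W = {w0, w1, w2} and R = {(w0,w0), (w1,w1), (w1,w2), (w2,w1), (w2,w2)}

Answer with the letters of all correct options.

The schema Dia Dia r -> Dia r is the dual of axiom 4; it is valid on a frame iff R is transitive.
(A) R is transitive (R is closed under composition), so the schema is valid here.
(B) R is transitive (R is closed under composition), so the schema is valid here.
(C) R is not transitive (w1 R w0 and w0 R w2 but not w1 R w2), so the schema fails here.
(D) R is transitive (R is closed under composition), so the schema is valid here.

C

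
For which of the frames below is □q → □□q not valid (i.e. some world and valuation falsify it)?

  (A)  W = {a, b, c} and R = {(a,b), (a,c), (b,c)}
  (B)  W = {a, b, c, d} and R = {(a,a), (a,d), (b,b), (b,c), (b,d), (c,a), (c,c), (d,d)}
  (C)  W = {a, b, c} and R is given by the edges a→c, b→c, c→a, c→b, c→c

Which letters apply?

B, C

The schema □q → □□q is axiom 4; it is valid on a frame iff R is transitive.
(A) R is transitive (R is closed under composition), so the schema is valid here.
(B) R is not transitive (b R c and c R a but not b R a), so the schema fails here.
(C) R is not transitive (a R c and c R a but not a R a), so the schema fails here.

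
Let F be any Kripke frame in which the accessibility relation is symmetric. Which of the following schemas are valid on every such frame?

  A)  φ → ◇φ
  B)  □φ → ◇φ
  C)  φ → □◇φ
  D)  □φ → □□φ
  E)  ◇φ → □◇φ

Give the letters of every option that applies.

(A) φ → ◇φ is the dual of axiom T; it is valid on a frame exactly when R is reflexive. Such an R need not be reflexive, so not valid.
(B) □φ → ◇φ is axiom D; it is valid on a frame exactly when R is serial. Such an R need not be serial, so not valid.
(C) φ → □◇φ (axiom B) characterises the symmetric frames. Every such R is symmetric — valid.
(D) □φ → □□φ (axiom 4) characterises the transitive frames. Such an R need not be transitive — not valid.
(E) ◇φ → □◇φ (axiom 5) characterises the euclidean frames. Such an R need not be euclidean — not valid.

C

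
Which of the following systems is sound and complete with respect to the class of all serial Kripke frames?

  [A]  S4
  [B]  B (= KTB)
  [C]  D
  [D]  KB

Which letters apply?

(A) S4 is determined by the class of reflexive and transitive frames.
(B) B (= KTB) is determined by the class of reflexive and symmetric frames.
(C) D is determined by exactly this class.
(D) KB is determined by the class of symmetric frames.

C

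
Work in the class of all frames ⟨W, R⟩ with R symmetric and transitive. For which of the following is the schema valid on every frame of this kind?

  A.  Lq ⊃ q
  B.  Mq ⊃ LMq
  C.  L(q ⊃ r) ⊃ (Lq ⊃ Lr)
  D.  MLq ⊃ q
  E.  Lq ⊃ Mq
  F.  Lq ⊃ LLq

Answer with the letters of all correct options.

B, C, D, F

A symmetric transitive relation is euclidean (uRv and uRw give vRu by symmetry, then vRw by transitivity).
(A) Lq ⊃ q is axiom T, which corresponds to reflexivity. Such an R need not be reflexive — not valid.
(B) Mq ⊃ LMq is axiom 5, which corresponds to the euclidean property. Every such R is euclidean — valid.
(C) L(q ⊃ r) ⊃ (Lq ⊃ Lr) is the K axiom; it holds on all frames — valid.
(D) MLq ⊃ q is the dual of axiom B, which corresponds to symmetry. Every such R is symmetric — valid.
(E) Lq ⊃ Mq (axiom D) characterises the serial frames. Such an R need not be serial — not valid.
(F) Lq ⊃ LLq (axiom 4) characterises the transitive frames. Every such R is transitive — valid.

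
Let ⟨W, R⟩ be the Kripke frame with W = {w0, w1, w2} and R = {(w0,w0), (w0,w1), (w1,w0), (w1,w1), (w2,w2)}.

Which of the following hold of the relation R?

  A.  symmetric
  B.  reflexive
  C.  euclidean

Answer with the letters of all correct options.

A, B, C

(A) symmetric: every R-edge is matched by its reverse.
(B) reflexive: each world relates to itself.
(C) euclidean: any two R-successors of the same world are R-related.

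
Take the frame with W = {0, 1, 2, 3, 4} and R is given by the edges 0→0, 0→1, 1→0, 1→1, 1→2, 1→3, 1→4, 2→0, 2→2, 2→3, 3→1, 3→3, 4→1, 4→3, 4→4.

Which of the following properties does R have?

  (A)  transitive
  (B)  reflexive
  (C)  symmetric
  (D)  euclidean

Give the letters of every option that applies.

B

(A) not transitive: 0 R 1 and 1 R 2 but not 0 R 2.
(B) reflexive: each world relates to itself.
(C) not symmetric: 1 R 2 but not 2 R 1.
(D) not euclidean: 1 R 0 and 1 R 2 but not 0 R 2.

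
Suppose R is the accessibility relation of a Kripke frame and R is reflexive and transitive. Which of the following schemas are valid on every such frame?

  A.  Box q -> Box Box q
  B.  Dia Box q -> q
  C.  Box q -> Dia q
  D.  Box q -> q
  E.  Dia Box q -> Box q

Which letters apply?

Reflexive relations are serial.
(A) Box q -> Box Box q is axiom 4, which corresponds to transitivity. Every such R is transitive — valid.
(B) Dia Box q -> q is the dual of axiom B; it is valid on a frame exactly when R is symmetric. Such an R need not be symmetric, so not valid.
(C) Box q -> Dia q is axiom D; it is valid on a frame exactly when R is serial. Every such R is serial, so valid.
(D) Box q -> q (axiom T) characterises the reflexive frames. Every such R is reflexive — valid.
(E) Dia Box q -> Box q is the dual of axiom 5; it is valid on a frame exactly when R is euclidean. Such an R need not be euclidean, so not valid.

A, C, D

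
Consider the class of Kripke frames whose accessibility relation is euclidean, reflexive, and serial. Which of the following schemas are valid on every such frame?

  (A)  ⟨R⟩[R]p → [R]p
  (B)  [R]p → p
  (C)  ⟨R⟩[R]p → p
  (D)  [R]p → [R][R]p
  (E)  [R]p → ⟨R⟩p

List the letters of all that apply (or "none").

A, B, C, D, E

A relation that is euclidean, reflexive, and serial is also symmetric and transitive.
(A) ⟨R⟩[R]p → [R]p is the dual of axiom 5; it is valid on a frame exactly when R is euclidean. Every such R is euclidean, so valid.
(B) axiom T: valid iff R is reflexive. Every such R is reflexive — valid.
(C) ⟨R⟩[R]p → p is the dual of axiom B; it is valid on a frame exactly when R is symmetric. Every such R is symmetric, so valid.
(D) [R]p → [R][R]p (axiom 4) characterises the transitive frames. Every such R is transitive — valid.
(E) [R]p → ⟨R⟩p (axiom D) characterises the serial frames. Every such R is serial — valid.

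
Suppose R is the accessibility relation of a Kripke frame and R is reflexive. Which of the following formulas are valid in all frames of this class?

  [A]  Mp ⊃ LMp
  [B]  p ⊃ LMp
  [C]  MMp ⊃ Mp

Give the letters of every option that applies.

none

A reflexive relation is serial.
(A) axiom 5: valid iff R is euclidean. Such an R need not be euclidean — not valid.
(B) p ⊃ LMp is axiom B; it is valid on a frame exactly when R is symmetric. Such an R need not be symmetric, so not valid.
(C) the dual of axiom 4: valid iff R is transitive. Such an R need not be transitive — not valid.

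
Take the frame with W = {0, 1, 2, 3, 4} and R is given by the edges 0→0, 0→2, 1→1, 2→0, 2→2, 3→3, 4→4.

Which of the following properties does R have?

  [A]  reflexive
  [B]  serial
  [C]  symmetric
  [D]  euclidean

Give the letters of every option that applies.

(A) reflexive: each world relates to itself.
(B) serial: every world has an R-successor.
(C) symmetric: every R-edge is matched by its reverse.
(D) euclidean: any two R-successors of the same world are R-related.

A, B, C, D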